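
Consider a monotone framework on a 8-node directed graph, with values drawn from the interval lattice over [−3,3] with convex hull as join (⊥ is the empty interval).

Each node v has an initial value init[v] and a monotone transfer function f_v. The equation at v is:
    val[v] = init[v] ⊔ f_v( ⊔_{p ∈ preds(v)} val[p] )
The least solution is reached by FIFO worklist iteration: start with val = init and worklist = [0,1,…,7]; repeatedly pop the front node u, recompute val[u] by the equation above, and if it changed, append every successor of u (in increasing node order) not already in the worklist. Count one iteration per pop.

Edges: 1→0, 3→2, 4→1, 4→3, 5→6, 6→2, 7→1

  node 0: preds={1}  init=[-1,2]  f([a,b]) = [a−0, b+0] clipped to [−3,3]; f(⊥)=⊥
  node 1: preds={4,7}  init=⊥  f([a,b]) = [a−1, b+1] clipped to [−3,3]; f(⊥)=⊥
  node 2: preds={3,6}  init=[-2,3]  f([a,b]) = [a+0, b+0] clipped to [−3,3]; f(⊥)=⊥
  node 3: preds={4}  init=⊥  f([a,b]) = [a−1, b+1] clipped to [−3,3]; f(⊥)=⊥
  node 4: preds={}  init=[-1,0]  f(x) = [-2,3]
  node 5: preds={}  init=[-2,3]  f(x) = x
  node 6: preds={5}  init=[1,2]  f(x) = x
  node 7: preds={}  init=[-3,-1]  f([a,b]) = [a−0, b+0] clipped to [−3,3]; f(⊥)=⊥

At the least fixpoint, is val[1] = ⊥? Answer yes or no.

Iteration log — 14 steps:
  step 1. node 0  ⊔preds=⊥  new=[-1,2]  stable
  step 2. node 1  ⊔preds=[-3,0]  new=[-3,1]  old=⊥  +wl: 0
  step 3. node 2  ⊔preds=[1,2]  new=[-2,3]  stable
  step 4. node 3  ⊔preds=[-1,0]  new=[-2,1]  old=⊥  +wl: 2
  step 5. node 4  ⊔preds=⊥  new=[-2,3]  old=[-1,0]  +wl: 1,3
  step 6. node 5  ⊔preds=⊥  new=[-2,3]  stable
  step 7. node 6  ⊔preds=[-2,3]  new=[-2,3]  old=[1,2]  +wl: 
  step 8. node 7  ⊔preds=⊥  new=[-3,-1]  stable
  step 9. node 0  ⊔preds=[-3,1]  new=[-3,2]  old=[-1,2]  +wl: 
  step 10. node 2  ⊔preds=[-2,3]  new=[-2,3]  stable
  step 11. node 1  ⊔preds=[-3,3]  new=[-3,3]  old=[-3,1]  +wl: 0
  step 12. node 3  ⊔preds=[-2,3]  new=[-3,3]  old=[-2,1]  +wl: 2
  step 13. node 0  ⊔preds=[-3,3]  new=[-3,3]  old=[-3,2]  +wl: 
  step 14. node 2  ⊔preds=[-3,3]  new=[-3,3]  old=[-2,3]  +wl: 

Least fixpoint reached:
  node 0: [-3,3]
  node 1: [-3,3]
  node 2: [-3,3]
  node 3: [-3,3]
  node 4: [-2,3]
  node 5: [-2,3]
  node 6: [-2,3]
  node 7: [-3,-1]

no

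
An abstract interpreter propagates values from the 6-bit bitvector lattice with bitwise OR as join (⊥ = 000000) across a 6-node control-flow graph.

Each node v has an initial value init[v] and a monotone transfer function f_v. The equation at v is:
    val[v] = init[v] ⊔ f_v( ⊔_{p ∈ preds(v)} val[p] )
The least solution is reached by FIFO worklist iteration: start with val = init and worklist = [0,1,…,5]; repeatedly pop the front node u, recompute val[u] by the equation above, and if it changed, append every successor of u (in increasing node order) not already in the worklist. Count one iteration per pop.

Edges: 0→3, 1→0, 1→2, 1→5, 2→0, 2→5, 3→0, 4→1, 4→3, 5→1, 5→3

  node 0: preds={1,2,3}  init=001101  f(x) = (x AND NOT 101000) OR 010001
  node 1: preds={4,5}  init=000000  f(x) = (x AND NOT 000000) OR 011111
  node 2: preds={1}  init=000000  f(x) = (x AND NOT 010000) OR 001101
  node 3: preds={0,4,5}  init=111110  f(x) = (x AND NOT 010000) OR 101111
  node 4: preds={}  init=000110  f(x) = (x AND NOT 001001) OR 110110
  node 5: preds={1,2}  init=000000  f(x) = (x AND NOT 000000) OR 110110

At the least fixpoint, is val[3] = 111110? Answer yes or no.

no

Iteration log — 13 steps:
  step 1. node 0  ⊔preds=111110  new=011111  old=001101  +wl: 
  step 2. node 1  ⊔preds=000110  new=011111  old=000000  +wl: 0
  step 3. node 2  ⊔preds=011111  new=001111  old=000000  +wl: 
  step 4. node 3  ⊔preds=011111  new=111111  old=111110  +wl: 
  step 5. node 4  ⊔preds=000000  new=110110  old=000110  +wl: 1,3
  step 6. node 5  ⊔preds=011111  new=111111  old=000000  +wl: 
  step 7. node 0  ⊔preds=111111  new=011111  stable
  step 8. node 1  ⊔preds=111111  new=111111  old=011111  +wl: 0,2,5
  step 9. node 3  ⊔preds=111111  new=111111  stable
  step 10. node 0  ⊔preds=111111  new=011111  stable
  step 11. node 2  ⊔preds=111111  new=101111  old=001111  +wl: 0
  step 12. node 5  ⊔preds=111111  new=111111  stable
  step 13. node 0  ⊔preds=111111  new=011111  stable

Least fixpoint reached:
  node 0: 011111
  node 1: 111111
  node 2: 101111
  node 3: 111111
  node 4: 110110
  node 5: 111111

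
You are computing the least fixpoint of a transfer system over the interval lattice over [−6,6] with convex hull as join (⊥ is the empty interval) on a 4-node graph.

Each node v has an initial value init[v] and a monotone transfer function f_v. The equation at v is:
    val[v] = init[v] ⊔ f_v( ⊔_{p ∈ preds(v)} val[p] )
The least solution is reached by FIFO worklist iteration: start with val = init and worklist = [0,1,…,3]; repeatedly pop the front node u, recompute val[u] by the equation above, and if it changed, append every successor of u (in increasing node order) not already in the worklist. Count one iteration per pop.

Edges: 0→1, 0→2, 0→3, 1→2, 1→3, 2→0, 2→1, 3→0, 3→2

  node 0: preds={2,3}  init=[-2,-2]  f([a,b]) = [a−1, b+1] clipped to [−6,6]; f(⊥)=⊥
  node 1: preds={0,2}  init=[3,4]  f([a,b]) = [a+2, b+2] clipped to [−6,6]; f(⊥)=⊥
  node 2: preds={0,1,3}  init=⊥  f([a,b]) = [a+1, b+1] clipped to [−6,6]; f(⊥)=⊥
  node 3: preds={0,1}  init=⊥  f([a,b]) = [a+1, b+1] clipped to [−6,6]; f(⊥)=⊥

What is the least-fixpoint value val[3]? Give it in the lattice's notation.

Worklist (11 pops):
  #1 pop 0: in=⊥ → [-2,-2] (no change)
  #2 pop 1: in=[-2,-2] → [0,4] (was [3,4]); enqueue []
  #3 pop 2: in=[-2,4] → [-1,5] (was ⊥); enqueue [0,1]
  #4 pop 3: in=[-2,4] → [-1,5] (was ⊥); enqueue [2]
  #5 pop 0: in=[-1,5] → [-2,6] (was [-2,-2]); enqueue [3]
  #6 pop 1: in=[-2,6] → [0,6] (was [0,4]); enqueue []
  #7 pop 2: in=[-2,6] → [-1,6] (was [-1,5]); enqueue [0,1]
  #8 pop 3: in=[-2,6] → [-1,6] (was [-1,5]); enqueue [2]
  #9 pop 0: in=[-1,6] → [-2,6] (no change)
  #10 pop 1: in=[-2,6] → [0,6] (no change)
  #11 pop 2: in=[-2,6] → [-1,6] (no change)

Fixpoint:
  val[0] = [-2,6]
  val[1] = [0,6]
  val[2] = [-1,6]
  val[3] = [-1,6]

[-1,6]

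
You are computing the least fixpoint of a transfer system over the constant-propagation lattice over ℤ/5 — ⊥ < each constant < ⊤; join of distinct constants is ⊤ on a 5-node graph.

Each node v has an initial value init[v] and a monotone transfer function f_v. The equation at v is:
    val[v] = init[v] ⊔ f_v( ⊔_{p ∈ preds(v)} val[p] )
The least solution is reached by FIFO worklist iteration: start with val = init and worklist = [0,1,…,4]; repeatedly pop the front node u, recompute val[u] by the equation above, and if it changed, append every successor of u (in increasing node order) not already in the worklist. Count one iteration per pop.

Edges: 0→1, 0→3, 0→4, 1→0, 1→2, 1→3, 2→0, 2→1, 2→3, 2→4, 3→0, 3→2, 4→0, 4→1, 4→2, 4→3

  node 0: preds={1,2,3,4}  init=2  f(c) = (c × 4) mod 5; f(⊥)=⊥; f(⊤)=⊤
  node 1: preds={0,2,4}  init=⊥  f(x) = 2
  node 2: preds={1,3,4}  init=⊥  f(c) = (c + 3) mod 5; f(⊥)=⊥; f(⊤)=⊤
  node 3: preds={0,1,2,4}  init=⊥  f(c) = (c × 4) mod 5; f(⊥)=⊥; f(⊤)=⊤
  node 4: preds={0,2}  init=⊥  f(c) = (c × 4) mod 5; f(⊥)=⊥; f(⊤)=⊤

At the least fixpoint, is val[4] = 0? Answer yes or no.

no

Worklist (12 pops):
  #1 pop 0: in=⊥ → 2 (no change)
  #2 pop 1: in=2 → 2 (was ⊥); enqueue [0]
  #3 pop 2: in=2 → 0 (was ⊥); enqueue [1]
  #4 pop 3: in=⊤ → ⊤ (was ⊥); enqueue [2]
  #5 pop 4: in=⊤ → ⊤ (was ⊥); enqueue [3]
  #6 pop 0: in=⊤ → ⊤ (was 2); enqueue [4]
  #7 pop 1: in=⊤ → 2 (no change)
  #8 pop 2: in=⊤ → ⊤ (was 0); enqueue [0,1]
  #9 pop 3: in=⊤ → ⊤ (no change)
  #10 pop 4: in=⊤ → ⊤ (no change)
  #11 pop 0: in=⊤ → ⊤ (no change)
  #12 pop 1: in=⊤ → 2 (no change)

Fixpoint:
  val[0] = ⊤
  val[1] = 2
  val[2] = ⊤
  val[3] = ⊤
  val[4] = ⊤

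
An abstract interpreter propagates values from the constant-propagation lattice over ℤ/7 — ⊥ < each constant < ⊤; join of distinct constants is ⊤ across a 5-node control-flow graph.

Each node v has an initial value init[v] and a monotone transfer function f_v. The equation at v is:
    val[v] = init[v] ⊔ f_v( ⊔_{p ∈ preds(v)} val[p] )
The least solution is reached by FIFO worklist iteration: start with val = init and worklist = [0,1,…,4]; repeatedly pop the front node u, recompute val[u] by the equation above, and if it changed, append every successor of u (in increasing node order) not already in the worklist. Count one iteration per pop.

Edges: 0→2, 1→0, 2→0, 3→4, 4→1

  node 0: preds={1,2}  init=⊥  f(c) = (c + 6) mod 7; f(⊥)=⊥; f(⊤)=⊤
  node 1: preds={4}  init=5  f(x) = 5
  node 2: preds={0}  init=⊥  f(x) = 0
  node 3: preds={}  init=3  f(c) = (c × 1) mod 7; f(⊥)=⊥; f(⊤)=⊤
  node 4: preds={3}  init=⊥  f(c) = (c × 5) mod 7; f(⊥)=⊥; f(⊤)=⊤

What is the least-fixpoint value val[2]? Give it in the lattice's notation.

0

Iteration log — 8 steps:
  step 1. node 0  ⊔preds=5  new=4  old=⊥  +wl: 
  step 2. node 1  ⊔preds=⊥  new=5  stable
  step 3. node 2  ⊔preds=4  new=0  old=⊥  +wl: 0
  step 4. node 3  ⊔preds=⊥  new=3  stable
  step 5. node 4  ⊔preds=3  new=1  old=⊥  +wl: 1
  step 6. node 0  ⊔preds=⊤  new=⊤  old=4  +wl: 2
  step 7. node 1  ⊔preds=1  new=5  stable
  step 8. node 2  ⊔preds=⊤  new=0  stable

Least fixpoint reached:
  node 0: ⊤
  node 1: 5
  node 2: 0
  node 3: 3
  node 4: 1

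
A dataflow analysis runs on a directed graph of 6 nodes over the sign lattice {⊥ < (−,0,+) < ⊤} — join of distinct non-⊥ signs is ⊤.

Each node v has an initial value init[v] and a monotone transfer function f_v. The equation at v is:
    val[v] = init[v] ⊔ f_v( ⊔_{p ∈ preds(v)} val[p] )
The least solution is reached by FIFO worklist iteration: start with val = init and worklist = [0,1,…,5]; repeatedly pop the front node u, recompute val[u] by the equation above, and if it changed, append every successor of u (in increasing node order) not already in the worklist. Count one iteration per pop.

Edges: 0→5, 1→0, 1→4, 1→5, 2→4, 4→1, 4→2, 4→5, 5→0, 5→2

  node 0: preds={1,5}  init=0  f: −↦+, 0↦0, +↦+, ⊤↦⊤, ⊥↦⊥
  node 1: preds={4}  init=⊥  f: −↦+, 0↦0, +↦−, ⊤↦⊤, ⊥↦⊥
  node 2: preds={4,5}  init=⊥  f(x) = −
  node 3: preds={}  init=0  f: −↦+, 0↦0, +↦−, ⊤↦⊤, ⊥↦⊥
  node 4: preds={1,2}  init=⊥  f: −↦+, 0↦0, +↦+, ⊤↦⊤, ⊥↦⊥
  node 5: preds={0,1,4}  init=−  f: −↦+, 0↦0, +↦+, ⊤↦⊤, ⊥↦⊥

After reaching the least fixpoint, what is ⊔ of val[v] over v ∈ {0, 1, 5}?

⊤

Trace (11 dequeues):
  [1] u=0 | in − | out ⊤ | prev 0 | push {}
  [2] u=1 | in ⊥ | out ⊥ | ==
  [3] u=2 | in − | out − | prev ⊥ | push {}
  [4] u=3 | in ⊥ | out 0 | ==
  [5] u=4 | in − | out + | prev ⊥ | push {1,2}
  [6] u=5 | in ⊤ | out ⊤ | prev − | push {0}
  [7] u=1 | in + | out − | prev ⊥ | push {4,5}
  [8] u=2 | in ⊤ | out − | ==
  [9] u=0 | in ⊤ | out ⊤ | ==
  [10] u=4 | in − | out + | ==
  [11] u=5 | in ⊤ | out ⊤ | ==

Converged values:
  [0] ⊤
  [1] −
  [2] −
  [3] 0
  [4] +
  [5] ⊤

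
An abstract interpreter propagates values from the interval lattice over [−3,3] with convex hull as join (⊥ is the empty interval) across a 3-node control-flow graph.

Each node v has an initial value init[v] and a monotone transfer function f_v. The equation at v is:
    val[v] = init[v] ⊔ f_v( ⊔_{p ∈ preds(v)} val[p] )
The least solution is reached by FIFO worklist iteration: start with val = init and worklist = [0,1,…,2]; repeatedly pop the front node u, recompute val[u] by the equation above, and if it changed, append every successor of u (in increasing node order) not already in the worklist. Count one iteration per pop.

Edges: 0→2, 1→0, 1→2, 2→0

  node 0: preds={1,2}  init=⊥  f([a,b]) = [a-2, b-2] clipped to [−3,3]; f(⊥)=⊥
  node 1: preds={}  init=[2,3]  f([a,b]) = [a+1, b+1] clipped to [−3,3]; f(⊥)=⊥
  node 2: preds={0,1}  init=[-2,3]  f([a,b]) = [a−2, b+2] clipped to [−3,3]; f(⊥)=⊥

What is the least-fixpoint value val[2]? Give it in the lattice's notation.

[-3,3]

Iteration log — 4 steps:
  step 1. node 0  ⊔preds=[-2,3]  new=[-3,1]  old=⊥  +wl: 
  step 2. node 1  ⊔preds=⊥  new=[2,3]  stable
  step 3. node 2  ⊔preds=[-3,3]  new=[-3,3]  old=[-2,3]  +wl: 0
  step 4. node 0  ⊔preds=[-3,3]  new=[-3,1]  stable

Least fixpoint reached:
  node 0: [-3,1]
  node 1: [2,3]
  node 2: [-3,3]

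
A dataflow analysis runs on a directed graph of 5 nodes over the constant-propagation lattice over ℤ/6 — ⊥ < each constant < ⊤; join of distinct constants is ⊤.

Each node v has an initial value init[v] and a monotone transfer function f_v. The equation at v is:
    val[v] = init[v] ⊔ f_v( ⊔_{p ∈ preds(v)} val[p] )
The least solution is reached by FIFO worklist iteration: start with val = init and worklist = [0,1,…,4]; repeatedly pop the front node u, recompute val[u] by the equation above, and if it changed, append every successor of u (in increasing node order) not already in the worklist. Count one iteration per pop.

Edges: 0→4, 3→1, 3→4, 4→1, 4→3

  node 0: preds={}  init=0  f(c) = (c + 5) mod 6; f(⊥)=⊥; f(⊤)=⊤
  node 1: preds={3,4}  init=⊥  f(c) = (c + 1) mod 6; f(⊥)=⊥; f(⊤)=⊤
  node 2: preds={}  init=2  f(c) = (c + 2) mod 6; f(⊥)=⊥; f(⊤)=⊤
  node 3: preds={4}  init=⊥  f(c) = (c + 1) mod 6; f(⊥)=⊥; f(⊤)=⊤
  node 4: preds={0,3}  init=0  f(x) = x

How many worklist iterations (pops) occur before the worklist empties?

Trace (9 dequeues):
  [1] u=0 | in ⊥ | out 0 | ==
  [2] u=1 | in 0 | out 1 | prev ⊥ | push {}
  [3] u=2 | in ⊥ | out 2 | ==
  [4] u=3 | in 0 | out 1 | prev ⊥ | push {1}
  [5] u=4 | in ⊤ | out ⊤ | prev 0 | push {3}
  [6] u=1 | in ⊤ | out ⊤ | prev 1 | push {}
  [7] u=3 | in ⊤ | out ⊤ | prev 1 | push {1,4}
  [8] u=1 | in ⊤ | out ⊤ | ==
  [9] u=4 | in ⊤ | out ⊤ | ==

Converged values:
  [0] 0
  [1] ⊤
  [2] 2
  [3] ⊤
  [4] ⊤

9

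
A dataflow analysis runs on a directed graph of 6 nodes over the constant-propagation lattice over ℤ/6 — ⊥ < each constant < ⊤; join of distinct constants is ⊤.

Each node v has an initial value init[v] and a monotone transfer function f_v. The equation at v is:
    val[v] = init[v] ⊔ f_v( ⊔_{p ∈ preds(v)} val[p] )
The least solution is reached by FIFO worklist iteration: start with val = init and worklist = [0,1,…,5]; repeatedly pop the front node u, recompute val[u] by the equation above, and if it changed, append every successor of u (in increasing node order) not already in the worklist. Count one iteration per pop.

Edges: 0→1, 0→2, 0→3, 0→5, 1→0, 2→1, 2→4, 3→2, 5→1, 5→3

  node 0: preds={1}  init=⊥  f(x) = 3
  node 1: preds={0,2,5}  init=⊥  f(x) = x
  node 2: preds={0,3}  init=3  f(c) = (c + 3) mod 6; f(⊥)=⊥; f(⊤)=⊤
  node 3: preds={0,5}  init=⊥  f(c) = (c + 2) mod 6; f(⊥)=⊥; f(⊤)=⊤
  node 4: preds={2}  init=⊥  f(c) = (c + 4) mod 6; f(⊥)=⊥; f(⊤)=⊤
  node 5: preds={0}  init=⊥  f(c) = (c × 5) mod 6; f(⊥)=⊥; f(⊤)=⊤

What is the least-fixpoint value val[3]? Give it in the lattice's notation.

5

Trace (11 dequeues):
  [1] u=0 | in ⊥ | out 3 | prev ⊥ | push {}
  [2] u=1 | in 3 | out 3 | prev ⊥ | push {0}
  [3] u=2 | in 3 | out ⊤ | prev 3 | push {1}
  [4] u=3 | in 3 | out 5 | prev ⊥ | push {2}
  [5] u=4 | in ⊤ | out ⊤ | prev ⊥ | push {}
  [6] u=5 | in 3 | out 3 | prev ⊥ | push {3}
  [7] u=0 | in 3 | out 3 | ==
  [8] u=1 | in ⊤ | out ⊤ | prev 3 | push {0}
  [9] u=2 | in ⊤ | out ⊤ | ==
  [10] u=3 | in 3 | out 5 | ==
  [11] u=0 | in ⊤ | out 3 | ==

Converged values:
  [0] 3
  [1] ⊤
  [2] ⊤
  [3] 5
  [4] ⊤
  [5] 3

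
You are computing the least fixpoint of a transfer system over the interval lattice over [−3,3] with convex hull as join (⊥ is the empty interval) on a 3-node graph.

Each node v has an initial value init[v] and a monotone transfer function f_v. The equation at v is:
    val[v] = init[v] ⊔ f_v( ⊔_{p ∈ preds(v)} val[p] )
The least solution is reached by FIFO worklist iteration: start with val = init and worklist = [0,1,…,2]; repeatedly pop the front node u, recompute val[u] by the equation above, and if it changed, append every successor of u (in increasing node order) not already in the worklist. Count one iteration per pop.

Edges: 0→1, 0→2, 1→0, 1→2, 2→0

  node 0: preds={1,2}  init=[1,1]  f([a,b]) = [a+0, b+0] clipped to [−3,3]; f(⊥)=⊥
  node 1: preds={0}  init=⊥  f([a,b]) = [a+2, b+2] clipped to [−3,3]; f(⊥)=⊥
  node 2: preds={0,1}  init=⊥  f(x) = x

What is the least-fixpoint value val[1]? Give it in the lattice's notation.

Worklist (6 pops):
  #1 pop 0: in=⊥ → [1,1] (no change)
  #2 pop 1: in=[1,1] → [3,3] (was ⊥); enqueue [0]
  #3 pop 2: in=[1,3] → [1,3] (was ⊥); enqueue []
  #4 pop 0: in=[1,3] → [1,3] (was [1,1]); enqueue [1,2]
  #5 pop 1: in=[1,3] → [3,3] (no change)
  #6 pop 2: in=[1,3] → [1,3] (no change)

Fixpoint:
  val[0] = [1,3]
  val[1] = [3,3]
  val[2] = [1,3]

[3,3]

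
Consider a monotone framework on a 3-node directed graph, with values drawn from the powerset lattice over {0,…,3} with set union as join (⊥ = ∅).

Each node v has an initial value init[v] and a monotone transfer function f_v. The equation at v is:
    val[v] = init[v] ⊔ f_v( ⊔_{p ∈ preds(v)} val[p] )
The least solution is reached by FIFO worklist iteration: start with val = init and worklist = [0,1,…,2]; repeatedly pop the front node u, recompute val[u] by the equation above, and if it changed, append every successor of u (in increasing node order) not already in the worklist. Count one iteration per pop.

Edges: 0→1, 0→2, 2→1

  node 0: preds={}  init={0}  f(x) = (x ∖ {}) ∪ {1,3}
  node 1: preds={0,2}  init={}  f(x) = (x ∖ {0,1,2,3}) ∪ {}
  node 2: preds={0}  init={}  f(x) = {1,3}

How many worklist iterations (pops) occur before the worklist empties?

4

Worklist (4 pops):
  #1 pop 0: in={} → {0,1,3} (was {0}); enqueue []
  #2 pop 1: in={0,1,3} → {} (no change)
  #3 pop 2: in={0,1,3} → {1,3} (was {}); enqueue [1]
  #4 pop 1: in={0,1,3} → {} (no change)

Fixpoint:
  val[0] = {0,1,3}
  val[1] = {}
  val[2] = {1,3}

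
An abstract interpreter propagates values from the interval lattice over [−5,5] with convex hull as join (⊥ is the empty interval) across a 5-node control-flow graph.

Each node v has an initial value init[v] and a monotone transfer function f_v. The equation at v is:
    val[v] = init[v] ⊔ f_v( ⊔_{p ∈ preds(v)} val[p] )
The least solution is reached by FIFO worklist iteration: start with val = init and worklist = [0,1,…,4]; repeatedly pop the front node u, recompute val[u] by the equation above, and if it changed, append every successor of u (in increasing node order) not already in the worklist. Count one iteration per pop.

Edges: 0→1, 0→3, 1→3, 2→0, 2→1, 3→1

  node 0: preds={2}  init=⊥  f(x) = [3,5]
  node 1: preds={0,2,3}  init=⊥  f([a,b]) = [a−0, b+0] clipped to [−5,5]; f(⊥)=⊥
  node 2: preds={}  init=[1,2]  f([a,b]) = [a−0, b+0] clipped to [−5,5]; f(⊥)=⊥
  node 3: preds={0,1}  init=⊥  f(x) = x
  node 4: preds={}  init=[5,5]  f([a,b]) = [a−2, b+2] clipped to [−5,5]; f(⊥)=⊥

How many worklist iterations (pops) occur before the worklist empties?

Worklist (6 pops):
  #1 pop 0: in=[1,2] → [3,5] (was ⊥); enqueue []
  #2 pop 1: in=[1,5] → [1,5] (was ⊥); enqueue []
  #3 pop 2: in=⊥ → [1,2] (no change)
  #4 pop 3: in=[1,5] → [1,5] (was ⊥); enqueue [1]
  #5 pop 4: in=⊥ → [5,5] (no change)
  #6 pop 1: in=[1,5] → [1,5] (no change)

Fixpoint:
  val[0] = [3,5]
  val[1] = [1,5]
  val[2] = [1,2]
  val[3] = [1,5]
  val[4] = [5,5]

6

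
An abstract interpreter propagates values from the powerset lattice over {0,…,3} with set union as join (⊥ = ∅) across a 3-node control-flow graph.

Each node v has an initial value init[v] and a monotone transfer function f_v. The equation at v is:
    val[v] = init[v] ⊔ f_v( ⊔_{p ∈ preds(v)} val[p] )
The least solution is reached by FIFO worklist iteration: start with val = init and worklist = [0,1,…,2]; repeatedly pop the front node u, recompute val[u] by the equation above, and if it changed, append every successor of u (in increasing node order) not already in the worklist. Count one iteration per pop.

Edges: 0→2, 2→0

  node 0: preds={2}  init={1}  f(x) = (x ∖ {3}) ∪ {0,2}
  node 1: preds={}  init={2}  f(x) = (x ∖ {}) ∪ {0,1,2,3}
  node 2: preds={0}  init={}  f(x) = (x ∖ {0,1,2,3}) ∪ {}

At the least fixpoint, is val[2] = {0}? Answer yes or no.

Iteration log — 3 steps:
  step 1. node 0  ⊔preds={}  new={0,1,2}  old={1}  +wl: 
  step 2. node 1  ⊔preds={}  new={0,1,2,3}  old={2}  +wl: 
  step 3. node 2  ⊔preds={0,1,2}  new={}  stable

Least fixpoint reached:
  node 0: {0,1,2}
  node 1: {0,1,2,3}
  node 2: {}

no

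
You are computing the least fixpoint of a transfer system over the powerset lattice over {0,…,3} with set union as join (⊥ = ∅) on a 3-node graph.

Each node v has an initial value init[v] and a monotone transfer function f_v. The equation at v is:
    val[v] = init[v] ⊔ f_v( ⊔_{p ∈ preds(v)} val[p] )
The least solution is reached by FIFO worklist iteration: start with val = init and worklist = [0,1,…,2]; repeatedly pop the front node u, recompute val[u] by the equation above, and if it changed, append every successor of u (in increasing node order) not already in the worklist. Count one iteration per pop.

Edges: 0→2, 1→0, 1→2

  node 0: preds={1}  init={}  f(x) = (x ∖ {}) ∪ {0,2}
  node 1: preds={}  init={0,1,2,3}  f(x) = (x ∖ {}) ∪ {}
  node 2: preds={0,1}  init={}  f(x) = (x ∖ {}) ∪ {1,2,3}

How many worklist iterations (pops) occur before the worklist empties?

Iteration log — 3 steps:
  step 1. node 0  ⊔preds={0,1,2,3}  new={0,1,2,3}  old={}  +wl: 
  step 2. node 1  ⊔preds={}  new={0,1,2,3}  stable
  step 3. node 2  ⊔preds={0,1,2,3}  new={0,1,2,3}  old={}  +wl: 

Least fixpoint reached:
  node 0: {0,1,2,3}
  node 1: {0,1,2,3}
  node 2: {0,1,2,3}

3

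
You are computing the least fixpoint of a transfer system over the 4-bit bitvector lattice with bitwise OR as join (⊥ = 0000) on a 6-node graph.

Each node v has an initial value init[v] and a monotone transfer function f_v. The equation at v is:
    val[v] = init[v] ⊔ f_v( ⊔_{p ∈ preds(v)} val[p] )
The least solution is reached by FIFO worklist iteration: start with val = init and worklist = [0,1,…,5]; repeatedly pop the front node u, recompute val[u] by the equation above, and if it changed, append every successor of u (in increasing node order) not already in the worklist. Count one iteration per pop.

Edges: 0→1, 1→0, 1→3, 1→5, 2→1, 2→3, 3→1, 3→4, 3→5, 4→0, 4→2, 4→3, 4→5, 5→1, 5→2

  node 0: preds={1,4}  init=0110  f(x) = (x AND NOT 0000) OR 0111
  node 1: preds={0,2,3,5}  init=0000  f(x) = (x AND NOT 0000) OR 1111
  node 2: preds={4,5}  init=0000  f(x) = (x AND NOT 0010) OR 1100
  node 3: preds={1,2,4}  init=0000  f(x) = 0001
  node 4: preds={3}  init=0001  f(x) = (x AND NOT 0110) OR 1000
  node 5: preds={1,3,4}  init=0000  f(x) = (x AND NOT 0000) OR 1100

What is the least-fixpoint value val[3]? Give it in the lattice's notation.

0001

Trace (10 dequeues):
  [1] u=0 | in 0001 | out 0111 | prev 0110 | push {}
  [2] u=1 | in 0111 | out 1111 | prev 0000 | push {0}
  [3] u=2 | in 0001 | out 1101 | prev 0000 | push {1}
  [4] u=3 | in 1111 | out 0001 | prev 0000 | push {}
  [5] u=4 | in 0001 | out 1001 | prev 0001 | push {2,3}
  [6] u=5 | in 1111 | out 1111 | prev 0000 | push {}
  [7] u=0 | in 1111 | out 1111 | prev 0111 | push {}
  [8] u=1 | in 1111 | out 1111 | ==
  [9] u=2 | in 1111 | out 1101 | ==
  [10] u=3 | in 1111 | out 0001 | ==

Converged values:
  [0] 1111
  [1] 1111
  [2] 1101
  [3] 0001
  [4] 1001
  [5] 1111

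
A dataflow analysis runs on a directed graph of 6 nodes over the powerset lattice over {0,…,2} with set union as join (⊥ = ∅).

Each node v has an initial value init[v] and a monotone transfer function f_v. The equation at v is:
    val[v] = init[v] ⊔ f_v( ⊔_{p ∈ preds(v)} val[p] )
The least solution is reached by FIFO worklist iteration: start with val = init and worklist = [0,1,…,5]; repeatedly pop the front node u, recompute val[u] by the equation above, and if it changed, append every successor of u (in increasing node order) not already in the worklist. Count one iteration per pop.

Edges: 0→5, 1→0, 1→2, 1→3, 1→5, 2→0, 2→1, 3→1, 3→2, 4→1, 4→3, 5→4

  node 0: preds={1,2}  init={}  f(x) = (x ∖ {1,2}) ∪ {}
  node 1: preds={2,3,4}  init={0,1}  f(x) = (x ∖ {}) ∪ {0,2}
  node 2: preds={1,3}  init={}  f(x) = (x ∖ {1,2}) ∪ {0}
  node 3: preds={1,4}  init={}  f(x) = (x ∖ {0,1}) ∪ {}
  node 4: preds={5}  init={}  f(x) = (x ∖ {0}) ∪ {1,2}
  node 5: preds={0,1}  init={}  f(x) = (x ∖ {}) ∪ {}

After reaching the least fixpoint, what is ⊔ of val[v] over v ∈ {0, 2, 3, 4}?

{0,1,2}

Worklist (11 pops):
  #1 pop 0: in={0,1} → {0} (was {}); enqueue []
  #2 pop 1: in={} → {0,1,2} (was {0,1}); enqueue [0]
  #3 pop 2: in={0,1,2} → {0} (was {}); enqueue [1]
  #4 pop 3: in={0,1,2} → {2} (was {}); enqueue [2]
  #5 pop 4: in={} → {1,2} (was {}); enqueue [3]
  #6 pop 5: in={0,1,2} → {0,1,2} (was {}); enqueue [4]
  #7 pop 0: in={0,1,2} → {0} (no change)
  #8 pop 1: in={0,1,2} → {0,1,2} (no change)
  #9 pop 2: in={0,1,2} → {0} (no change)
  #10 pop 3: in={0,1,2} → {2} (no change)
  #11 pop 4: in={0,1,2} → {1,2} (no change)

Fixpoint:
  val[0] = {0}
  val[1] = {0,1,2}
  val[2] = {0}
  val[3] = {2}
  val[4] = {1,2}
  val[5] = {0,1,2}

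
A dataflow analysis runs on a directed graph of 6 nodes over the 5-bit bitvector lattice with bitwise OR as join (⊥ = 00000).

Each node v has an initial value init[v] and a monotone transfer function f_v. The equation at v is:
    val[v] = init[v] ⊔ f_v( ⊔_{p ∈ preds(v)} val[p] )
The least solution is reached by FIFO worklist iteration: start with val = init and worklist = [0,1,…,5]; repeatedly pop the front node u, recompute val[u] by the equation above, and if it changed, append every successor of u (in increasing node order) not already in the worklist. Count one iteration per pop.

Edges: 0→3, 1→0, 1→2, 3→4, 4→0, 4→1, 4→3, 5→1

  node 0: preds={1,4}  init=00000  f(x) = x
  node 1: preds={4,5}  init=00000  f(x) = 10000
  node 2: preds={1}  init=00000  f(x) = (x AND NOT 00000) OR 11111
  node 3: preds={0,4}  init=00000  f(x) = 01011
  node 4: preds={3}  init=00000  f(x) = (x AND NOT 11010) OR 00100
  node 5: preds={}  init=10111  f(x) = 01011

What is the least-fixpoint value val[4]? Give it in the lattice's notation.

00101

Iteration log — 9 steps:
  step 1. node 0  ⊔preds=00000  new=00000  stable
  step 2. node 1  ⊔preds=10111  new=10000  old=00000  +wl: 0
  step 3. node 2  ⊔preds=10000  new=11111  old=00000  +wl: 
  step 4. node 3  ⊔preds=00000  new=01011  old=00000  +wl: 
  step 5. node 4  ⊔preds=01011  new=00101  old=00000  +wl: 1,3
  step 6. node 5  ⊔preds=00000  new=11111  old=10111  +wl: 
  step 7. node 0  ⊔preds=10101  new=10101  old=00000  +wl: 
  step 8. node 1  ⊔preds=11111  new=10000  stable
  step 9. node 3  ⊔preds=10101  new=01011  stable

Least fixpoint reached:
  node 0: 10101
  node 1: 10000
  node 2: 11111
  node 3: 01011
  node 4: 00101
  node 5: 11111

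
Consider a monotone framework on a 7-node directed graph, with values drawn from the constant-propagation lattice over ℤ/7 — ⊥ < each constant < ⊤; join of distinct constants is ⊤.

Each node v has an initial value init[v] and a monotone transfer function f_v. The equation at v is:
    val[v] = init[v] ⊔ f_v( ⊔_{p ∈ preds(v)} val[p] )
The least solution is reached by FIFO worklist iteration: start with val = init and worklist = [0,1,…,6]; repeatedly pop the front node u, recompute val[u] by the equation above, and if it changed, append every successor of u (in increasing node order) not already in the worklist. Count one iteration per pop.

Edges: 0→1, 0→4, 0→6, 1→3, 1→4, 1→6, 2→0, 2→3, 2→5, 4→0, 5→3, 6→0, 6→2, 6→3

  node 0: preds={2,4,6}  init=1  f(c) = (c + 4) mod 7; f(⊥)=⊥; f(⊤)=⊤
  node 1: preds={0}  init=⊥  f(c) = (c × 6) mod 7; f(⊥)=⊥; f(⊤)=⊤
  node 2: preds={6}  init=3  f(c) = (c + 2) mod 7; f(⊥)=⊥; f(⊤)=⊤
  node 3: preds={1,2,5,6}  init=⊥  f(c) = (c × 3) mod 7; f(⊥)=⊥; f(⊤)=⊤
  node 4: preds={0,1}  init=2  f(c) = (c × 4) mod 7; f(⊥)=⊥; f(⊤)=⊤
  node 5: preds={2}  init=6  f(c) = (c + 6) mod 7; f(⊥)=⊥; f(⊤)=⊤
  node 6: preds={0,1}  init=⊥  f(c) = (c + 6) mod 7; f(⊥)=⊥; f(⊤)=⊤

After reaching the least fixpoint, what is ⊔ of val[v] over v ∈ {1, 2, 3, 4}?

Iteration log — 13 steps:
  step 1. node 0  ⊔preds=⊤  new=⊤  old=1  +wl: 
  step 2. node 1  ⊔preds=⊤  new=⊤  old=⊥  +wl: 
  step 3. node 2  ⊔preds=⊥  new=3  stable
  step 4. node 3  ⊔preds=⊤  new=⊤  old=⊥  +wl: 
  step 5. node 4  ⊔preds=⊤  new=⊤  old=2  +wl: 0
  step 6. node 5  ⊔preds=3  new=⊤  old=6  +wl: 3
  step 7. node 6  ⊔preds=⊤  new=⊤  old=⊥  +wl: 2
  step 8. node 0  ⊔preds=⊤  new=⊤  stable
  step 9. node 3  ⊔preds=⊤  new=⊤  stable
  step 10. node 2  ⊔preds=⊤  new=⊤  old=3  +wl: 0,3,5
  step 11. node 0  ⊔preds=⊤  new=⊤  stable
  step 12. node 3  ⊔preds=⊤  new=⊤  stable
  step 13. node 5  ⊔preds=⊤  new=⊤  stable

Least fixpoint reached:
  node 0: ⊤
  node 1: ⊤
  node 2: ⊤
  node 3: ⊤
  node 4: ⊤
  node 5: ⊤
  node 6: ⊤

⊤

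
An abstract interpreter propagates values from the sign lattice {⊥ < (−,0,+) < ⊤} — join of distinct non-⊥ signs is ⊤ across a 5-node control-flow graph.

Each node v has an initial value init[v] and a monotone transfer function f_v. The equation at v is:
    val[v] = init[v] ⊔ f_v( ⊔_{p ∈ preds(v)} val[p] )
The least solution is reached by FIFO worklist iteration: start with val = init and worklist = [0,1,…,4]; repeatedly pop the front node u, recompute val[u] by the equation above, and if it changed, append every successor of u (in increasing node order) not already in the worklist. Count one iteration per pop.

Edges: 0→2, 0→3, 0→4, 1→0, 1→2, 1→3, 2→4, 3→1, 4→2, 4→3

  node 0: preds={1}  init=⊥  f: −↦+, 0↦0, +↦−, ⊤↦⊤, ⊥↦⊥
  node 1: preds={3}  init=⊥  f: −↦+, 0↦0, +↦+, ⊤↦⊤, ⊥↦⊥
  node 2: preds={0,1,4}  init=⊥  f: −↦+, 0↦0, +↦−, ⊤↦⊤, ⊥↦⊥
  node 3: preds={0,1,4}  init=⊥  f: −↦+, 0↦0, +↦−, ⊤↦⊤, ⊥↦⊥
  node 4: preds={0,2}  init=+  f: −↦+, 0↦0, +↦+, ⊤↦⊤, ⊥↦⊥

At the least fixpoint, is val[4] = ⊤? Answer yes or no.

Trace (17 dequeues):
  [1] u=0 | in ⊥ | out ⊥ | ==
  [2] u=1 | in ⊥ | out ⊥ | ==
  [3] u=2 | in + | out − | prev ⊥ | push {}
  [4] u=3 | in + | out − | prev ⊥ | push {1}
  [5] u=4 | in − | out + | ==
  [6] u=1 | in − | out + | prev ⊥ | push {0,2,3}
  [7] u=0 | in + | out − | prev ⊥ | push {4}
  [8] u=2 | in ⊤ | out ⊤ | prev − | push {}
  [9] u=3 | in ⊤ | out ⊤ | prev − | push {1}
  [10] u=4 | in ⊤ | out ⊤ | prev + | push {2,3}
  [11] u=1 | in ⊤ | out ⊤ | prev + | push {0}
  [12] u=2 | in ⊤ | out ⊤ | ==
  [13] u=3 | in ⊤ | out ⊤ | ==
  [14] u=0 | in ⊤ | out ⊤ | prev − | push {2,3,4}
  [15] u=2 | in ⊤ | out ⊤ | ==
  [16] u=3 | in ⊤ | out ⊤ | ==
  [17] u=4 | in ⊤ | out ⊤ | ==

Converged values:
  [0] ⊤
  [1] ⊤
  [2] ⊤
  [3] ⊤
  [4] ⊤

yes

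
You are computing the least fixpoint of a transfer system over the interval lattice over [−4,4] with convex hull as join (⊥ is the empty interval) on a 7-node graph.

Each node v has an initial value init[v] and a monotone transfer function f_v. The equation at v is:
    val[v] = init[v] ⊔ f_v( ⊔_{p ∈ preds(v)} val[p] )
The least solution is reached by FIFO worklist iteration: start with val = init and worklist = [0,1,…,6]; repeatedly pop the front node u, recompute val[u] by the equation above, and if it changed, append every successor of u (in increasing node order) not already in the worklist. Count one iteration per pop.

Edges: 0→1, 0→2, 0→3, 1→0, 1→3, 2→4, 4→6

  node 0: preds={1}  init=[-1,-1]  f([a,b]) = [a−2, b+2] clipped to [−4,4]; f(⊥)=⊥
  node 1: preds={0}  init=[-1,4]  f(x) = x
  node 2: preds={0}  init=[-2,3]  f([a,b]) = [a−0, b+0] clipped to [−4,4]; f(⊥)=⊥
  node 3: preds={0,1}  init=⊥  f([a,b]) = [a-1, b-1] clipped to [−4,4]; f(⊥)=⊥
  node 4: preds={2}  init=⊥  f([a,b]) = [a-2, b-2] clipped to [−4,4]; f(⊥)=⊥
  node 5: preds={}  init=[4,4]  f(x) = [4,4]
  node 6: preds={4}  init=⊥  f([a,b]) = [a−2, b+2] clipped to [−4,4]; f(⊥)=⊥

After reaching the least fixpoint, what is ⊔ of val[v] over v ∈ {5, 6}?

[-4,4]

Iteration log — 13 steps:
  step 1. node 0  ⊔preds=[-1,4]  new=[-3,4]  old=[-1,-1]  +wl: 
  step 2. node 1  ⊔preds=[-3,4]  new=[-3,4]  old=[-1,4]  +wl: 0
  step 3. node 2  ⊔preds=[-3,4]  new=[-3,4]  old=[-2,3]  +wl: 
  step 4. node 3  ⊔preds=[-3,4]  new=[-4,3]  old=⊥  +wl: 
  step 5. node 4  ⊔preds=[-3,4]  new=[-4,2]  old=⊥  +wl: 
  step 6. node 5  ⊔preds=⊥  new=[4,4]  stable
  step 7. node 6  ⊔preds=[-4,2]  new=[-4,4]  old=⊥  +wl: 
  step 8. node 0  ⊔preds=[-3,4]  new=[-4,4]  old=[-3,4]  +wl: 1,2,3
  step 9. node 1  ⊔preds=[-4,4]  new=[-4,4]  old=[-3,4]  +wl: 0
  step 10. node 2  ⊔preds=[-4,4]  new=[-4,4]  old=[-3,4]  +wl: 4
  step 11. node 3  ⊔preds=[-4,4]  new=[-4,3]  stable
  step 12. node 0  ⊔preds=[-4,4]  new=[-4,4]  stable
  step 13. node 4  ⊔preds=[-4,4]  new=[-4,2]  stable

Least fixpoint reached:
  node 0: [-4,4]
  node 1: [-4,4]
  node 2: [-4,4]
  node 3: [-4,3]
  node 4: [-4,2]
  node 5: [4,4]
  node 6: [-4,4]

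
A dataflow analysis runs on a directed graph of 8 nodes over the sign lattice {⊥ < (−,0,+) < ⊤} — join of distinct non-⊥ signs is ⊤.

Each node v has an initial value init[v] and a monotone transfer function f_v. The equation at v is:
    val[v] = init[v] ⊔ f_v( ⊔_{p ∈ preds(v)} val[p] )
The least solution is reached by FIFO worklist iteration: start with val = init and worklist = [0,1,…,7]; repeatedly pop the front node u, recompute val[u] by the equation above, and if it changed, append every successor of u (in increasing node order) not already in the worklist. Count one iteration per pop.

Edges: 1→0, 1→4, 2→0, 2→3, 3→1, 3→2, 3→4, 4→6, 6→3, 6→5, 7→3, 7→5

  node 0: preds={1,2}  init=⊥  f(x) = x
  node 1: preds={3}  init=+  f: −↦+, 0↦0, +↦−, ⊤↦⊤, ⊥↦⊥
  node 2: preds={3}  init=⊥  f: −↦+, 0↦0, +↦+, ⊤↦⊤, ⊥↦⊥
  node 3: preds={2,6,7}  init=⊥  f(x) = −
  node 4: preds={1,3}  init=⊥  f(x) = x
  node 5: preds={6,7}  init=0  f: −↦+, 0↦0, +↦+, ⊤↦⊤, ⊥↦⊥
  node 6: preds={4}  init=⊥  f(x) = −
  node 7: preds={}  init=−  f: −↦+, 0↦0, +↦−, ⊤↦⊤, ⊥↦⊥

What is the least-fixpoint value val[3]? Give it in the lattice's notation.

−

Trace (13 dequeues):
  [1] u=0 | in + | out + | prev ⊥ | push {}
  [2] u=1 | in ⊥ | out + | ==
  [3] u=2 | in ⊥ | out ⊥ | ==
  [4] u=3 | in − | out − | prev ⊥ | push {1,2}
  [5] u=4 | in ⊤ | out ⊤ | prev ⊥ | push {}
  [6] u=5 | in − | out ⊤ | prev 0 | push {}
  [7] u=6 | in ⊤ | out − | prev ⊥ | push {3,5}
  [8] u=7 | in ⊥ | out − | ==
  [9] u=1 | in − | out + | ==
  [10] u=2 | in − | out + | prev ⊥ | push {0}
  [11] u=3 | in ⊤ | out − | ==
  [12] u=5 | in − | out ⊤ | ==
  [13] u=0 | in + | out + | ==

Converged values:
  [0] +
  [1] +
  [2] +
  [3] −
  [4] ⊤
  [5] ⊤
  [6] −
  [7] −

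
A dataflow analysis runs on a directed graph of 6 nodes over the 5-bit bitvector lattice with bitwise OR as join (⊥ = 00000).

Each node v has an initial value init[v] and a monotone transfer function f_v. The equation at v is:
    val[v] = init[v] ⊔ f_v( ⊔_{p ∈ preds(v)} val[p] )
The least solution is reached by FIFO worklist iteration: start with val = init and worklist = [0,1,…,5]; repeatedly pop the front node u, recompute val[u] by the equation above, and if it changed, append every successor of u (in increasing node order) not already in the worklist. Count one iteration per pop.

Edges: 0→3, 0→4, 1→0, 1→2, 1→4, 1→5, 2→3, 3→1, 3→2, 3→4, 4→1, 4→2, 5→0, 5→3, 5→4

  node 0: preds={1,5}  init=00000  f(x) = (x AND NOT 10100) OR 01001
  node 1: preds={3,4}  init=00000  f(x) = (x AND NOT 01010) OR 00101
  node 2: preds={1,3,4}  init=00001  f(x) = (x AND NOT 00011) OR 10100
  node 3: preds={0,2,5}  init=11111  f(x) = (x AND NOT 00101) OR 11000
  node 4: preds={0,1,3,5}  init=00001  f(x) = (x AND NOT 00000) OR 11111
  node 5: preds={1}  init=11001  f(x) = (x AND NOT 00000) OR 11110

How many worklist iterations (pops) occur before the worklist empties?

11

Trace (11 dequeues):
  [1] u=0 | in 11001 | out 01001 | prev 00000 | push {}
  [2] u=1 | in 11111 | out 10101 | prev 00000 | push {0}
  [3] u=2 | in 11111 | out 11101 | prev 00001 | push {}
  [4] u=3 | in 11101 | out 11111 | ==
  [5] u=4 | in 11111 | out 11111 | prev 00001 | push {1,2}
  [6] u=5 | in 10101 | out 11111 | prev 11001 | push {3,4}
  [7] u=0 | in 11111 | out 01011 | prev 01001 | push {}
  [8] u=1 | in 11111 | out 10101 | ==
  [9] u=2 | in 11111 | out 11101 | ==
  [10] u=3 | in 11111 | out 11111 | ==
  [11] u=4 | in 11111 | out 11111 | ==

Converged values:
  [0] 01011
  [1] 10101
  [2] 11101
  [3] 11111
  [4] 11111
  [5] 11111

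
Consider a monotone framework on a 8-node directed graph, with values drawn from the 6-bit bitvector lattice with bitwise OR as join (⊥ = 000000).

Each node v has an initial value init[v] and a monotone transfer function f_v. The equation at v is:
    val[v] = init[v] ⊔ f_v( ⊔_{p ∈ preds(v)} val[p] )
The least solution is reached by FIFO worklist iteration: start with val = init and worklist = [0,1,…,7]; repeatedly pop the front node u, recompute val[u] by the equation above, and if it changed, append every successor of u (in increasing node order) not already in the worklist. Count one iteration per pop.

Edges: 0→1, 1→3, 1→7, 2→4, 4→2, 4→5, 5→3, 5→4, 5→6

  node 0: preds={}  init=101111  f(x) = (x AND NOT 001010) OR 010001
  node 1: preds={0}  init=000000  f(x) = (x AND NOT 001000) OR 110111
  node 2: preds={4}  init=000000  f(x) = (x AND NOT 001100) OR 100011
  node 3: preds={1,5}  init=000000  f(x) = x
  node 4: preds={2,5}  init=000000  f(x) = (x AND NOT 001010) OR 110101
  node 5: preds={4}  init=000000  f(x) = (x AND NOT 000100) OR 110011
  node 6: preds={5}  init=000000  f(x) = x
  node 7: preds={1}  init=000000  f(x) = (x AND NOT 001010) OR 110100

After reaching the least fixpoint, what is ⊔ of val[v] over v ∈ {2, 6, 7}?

110111

Trace (11 dequeues):
  [1] u=0 | in 000000 | out 111111 | prev 101111 | push {}
  [2] u=1 | in 111111 | out 110111 | prev 000000 | push {}
  [3] u=2 | in 000000 | out 100011 | prev 000000 | push {}
  [4] u=3 | in 110111 | out 110111 | prev 000000 | push {}
  [5] u=4 | in 100011 | out 110101 | prev 000000 | push {2}
  [6] u=5 | in 110101 | out 110011 | prev 000000 | push {3,4}
  [7] u=6 | in 110011 | out 110011 | prev 000000 | push {}
  [8] u=7 | in 110111 | out 110101 | prev 000000 | push {}
  [9] u=2 | in 110101 | out 110011 | prev 100011 | push {}
  [10] u=3 | in 110111 | out 110111 | ==
  [11] u=4 | in 110011 | out 110101 | ==

Converged values:
  [0] 111111
  [1] 110111
  [2] 110011
  [3] 110111
  [4] 110101
  [5] 110011
  [6] 110011
  [7] 110101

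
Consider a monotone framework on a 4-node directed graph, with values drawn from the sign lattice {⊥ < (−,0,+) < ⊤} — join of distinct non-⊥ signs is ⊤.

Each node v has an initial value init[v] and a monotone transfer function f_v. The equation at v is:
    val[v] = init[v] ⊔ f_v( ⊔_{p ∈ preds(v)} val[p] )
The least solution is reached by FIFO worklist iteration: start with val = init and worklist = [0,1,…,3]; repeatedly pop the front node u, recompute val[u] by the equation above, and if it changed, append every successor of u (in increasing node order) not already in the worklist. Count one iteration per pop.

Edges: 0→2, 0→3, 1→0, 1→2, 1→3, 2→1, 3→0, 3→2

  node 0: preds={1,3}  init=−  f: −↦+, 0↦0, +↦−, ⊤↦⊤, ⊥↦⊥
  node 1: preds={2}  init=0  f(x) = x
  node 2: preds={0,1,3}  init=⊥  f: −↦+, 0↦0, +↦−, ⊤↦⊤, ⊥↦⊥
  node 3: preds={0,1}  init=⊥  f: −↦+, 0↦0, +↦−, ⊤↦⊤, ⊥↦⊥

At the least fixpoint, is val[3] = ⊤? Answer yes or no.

Worklist (8 pops):
  #1 pop 0: in=0 → ⊤ (was −); enqueue []
  #2 pop 1: in=⊥ → 0 (no change)
  #3 pop 2: in=⊤ → ⊤ (was ⊥); enqueue [1]
  #4 pop 3: in=⊤ → ⊤ (was ⊥); enqueue [0,2]
  #5 pop 1: in=⊤ → ⊤ (was 0); enqueue [3]
  #6 pop 0: in=⊤ → ⊤ (no change)
  #7 pop 2: in=⊤ → ⊤ (no change)
  #8 pop 3: in=⊤ → ⊤ (no change)

Fixpoint:
  val[0] = ⊤
  val[1] = ⊤
  val[2] = ⊤
  val[3] = ⊤

yes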